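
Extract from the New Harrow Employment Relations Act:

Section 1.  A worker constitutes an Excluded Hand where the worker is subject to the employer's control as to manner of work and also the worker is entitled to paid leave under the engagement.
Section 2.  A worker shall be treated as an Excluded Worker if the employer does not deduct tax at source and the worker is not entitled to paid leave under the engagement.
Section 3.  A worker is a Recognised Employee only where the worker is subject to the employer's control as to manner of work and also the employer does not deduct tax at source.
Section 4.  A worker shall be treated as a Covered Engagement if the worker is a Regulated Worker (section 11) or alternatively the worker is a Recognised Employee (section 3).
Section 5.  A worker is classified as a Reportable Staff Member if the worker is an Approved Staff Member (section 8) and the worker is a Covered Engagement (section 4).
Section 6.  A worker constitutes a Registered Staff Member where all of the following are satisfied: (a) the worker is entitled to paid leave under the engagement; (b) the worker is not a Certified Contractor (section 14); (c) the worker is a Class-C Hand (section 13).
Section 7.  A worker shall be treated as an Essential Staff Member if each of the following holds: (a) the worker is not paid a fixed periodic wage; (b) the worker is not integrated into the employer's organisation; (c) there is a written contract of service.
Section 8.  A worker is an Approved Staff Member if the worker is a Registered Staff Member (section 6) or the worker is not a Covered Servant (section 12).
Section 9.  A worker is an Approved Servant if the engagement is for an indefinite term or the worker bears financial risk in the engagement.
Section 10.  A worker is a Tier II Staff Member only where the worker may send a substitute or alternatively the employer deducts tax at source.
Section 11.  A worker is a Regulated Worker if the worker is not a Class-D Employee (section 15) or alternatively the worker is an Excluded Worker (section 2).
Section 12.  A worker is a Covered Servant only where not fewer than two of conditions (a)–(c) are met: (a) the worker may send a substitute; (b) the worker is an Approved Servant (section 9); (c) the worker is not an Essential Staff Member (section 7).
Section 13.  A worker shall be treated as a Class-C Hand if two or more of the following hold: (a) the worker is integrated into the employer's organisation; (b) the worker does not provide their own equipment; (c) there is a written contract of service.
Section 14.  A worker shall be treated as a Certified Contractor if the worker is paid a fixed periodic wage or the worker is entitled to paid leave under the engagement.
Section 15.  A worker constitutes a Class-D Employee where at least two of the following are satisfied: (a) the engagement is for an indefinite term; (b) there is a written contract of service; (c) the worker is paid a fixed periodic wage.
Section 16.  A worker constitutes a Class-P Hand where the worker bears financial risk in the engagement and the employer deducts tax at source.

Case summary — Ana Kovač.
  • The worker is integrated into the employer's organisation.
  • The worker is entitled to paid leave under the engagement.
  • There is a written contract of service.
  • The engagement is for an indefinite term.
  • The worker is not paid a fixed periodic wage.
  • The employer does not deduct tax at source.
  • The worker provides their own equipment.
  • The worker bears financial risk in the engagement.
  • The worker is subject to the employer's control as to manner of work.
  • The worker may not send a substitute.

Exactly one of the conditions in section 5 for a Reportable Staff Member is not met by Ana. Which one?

Approved Staff Member

Under section 14: the worker is paid a fixed periodic wage? no; or the worker is entitled to paid leave under the engagement? yes. So the worker is a Certified Contractor.
Under section 13: the worker is integrated into the employer's organisation? yes; the worker does not provide their own equipment? no; there is a written contract of service? yes — 2 of 3 hold (need ≥2) → satisfied.
Under section 6: the worker is entitled to paid leave under the engagement? yes; and not a Certified Contractor (section 14)? no; and Class-C Hand (section 13)? yes. So the worker is not a Registered Staff Member.
Under section 9: the engagement is for an indefinite term? yes; or the worker bears financial risk in the engagement? yes. So the worker is an Approved Servant.
Under section 7: the worker is not paid a fixed periodic wage? yes; and the worker is not integrated into the employer's organisation? no; and there is a written contract of service? yes. So the worker is not an Essential Staff Member.
Under section 12: the worker may send a substitute? no; Approved Servant (section 9)? yes; not an Essential Staff Member (section 7)? yes — 2 of 3 hold (need ≥2) → satisfied.
Under section 8: Registered Staff Member (section 6)? no; or not a Covered Servant (section 12)? no. So the worker is not an Approved Staff Member.
Under section 15: the engagement is for an indefinite term? yes; there is a written contract of service? yes; the worker is paid a fixed periodic wage? no — 2 of 3 hold (need ≥2) → satisfied.
Under section 2: the employer does not deduct tax at source? yes; and the worker is not entitled to paid leave under the engagement? no. So the worker is not an Excluded Worker.
Under section 11: not a Class-D Employee (section 15)? no; or Excluded Worker (section 2)? no. So the worker is not a Regulated Worker.
Under section 3: the worker is subject to the employer's control as to manner of work? yes; and the employer does not deduct tax at source? yes. So the worker is a Recognised Employee.
Under section 4: Regulated Worker (section 11)? no; or Recognised Employee (section 3)? yes. So the worker is a Covered Engagement.
Under section 5: Approved Staff Member (section 8)? no; and Covered Engagement (section 4)? yes. So the worker is not a Reportable Staff Member.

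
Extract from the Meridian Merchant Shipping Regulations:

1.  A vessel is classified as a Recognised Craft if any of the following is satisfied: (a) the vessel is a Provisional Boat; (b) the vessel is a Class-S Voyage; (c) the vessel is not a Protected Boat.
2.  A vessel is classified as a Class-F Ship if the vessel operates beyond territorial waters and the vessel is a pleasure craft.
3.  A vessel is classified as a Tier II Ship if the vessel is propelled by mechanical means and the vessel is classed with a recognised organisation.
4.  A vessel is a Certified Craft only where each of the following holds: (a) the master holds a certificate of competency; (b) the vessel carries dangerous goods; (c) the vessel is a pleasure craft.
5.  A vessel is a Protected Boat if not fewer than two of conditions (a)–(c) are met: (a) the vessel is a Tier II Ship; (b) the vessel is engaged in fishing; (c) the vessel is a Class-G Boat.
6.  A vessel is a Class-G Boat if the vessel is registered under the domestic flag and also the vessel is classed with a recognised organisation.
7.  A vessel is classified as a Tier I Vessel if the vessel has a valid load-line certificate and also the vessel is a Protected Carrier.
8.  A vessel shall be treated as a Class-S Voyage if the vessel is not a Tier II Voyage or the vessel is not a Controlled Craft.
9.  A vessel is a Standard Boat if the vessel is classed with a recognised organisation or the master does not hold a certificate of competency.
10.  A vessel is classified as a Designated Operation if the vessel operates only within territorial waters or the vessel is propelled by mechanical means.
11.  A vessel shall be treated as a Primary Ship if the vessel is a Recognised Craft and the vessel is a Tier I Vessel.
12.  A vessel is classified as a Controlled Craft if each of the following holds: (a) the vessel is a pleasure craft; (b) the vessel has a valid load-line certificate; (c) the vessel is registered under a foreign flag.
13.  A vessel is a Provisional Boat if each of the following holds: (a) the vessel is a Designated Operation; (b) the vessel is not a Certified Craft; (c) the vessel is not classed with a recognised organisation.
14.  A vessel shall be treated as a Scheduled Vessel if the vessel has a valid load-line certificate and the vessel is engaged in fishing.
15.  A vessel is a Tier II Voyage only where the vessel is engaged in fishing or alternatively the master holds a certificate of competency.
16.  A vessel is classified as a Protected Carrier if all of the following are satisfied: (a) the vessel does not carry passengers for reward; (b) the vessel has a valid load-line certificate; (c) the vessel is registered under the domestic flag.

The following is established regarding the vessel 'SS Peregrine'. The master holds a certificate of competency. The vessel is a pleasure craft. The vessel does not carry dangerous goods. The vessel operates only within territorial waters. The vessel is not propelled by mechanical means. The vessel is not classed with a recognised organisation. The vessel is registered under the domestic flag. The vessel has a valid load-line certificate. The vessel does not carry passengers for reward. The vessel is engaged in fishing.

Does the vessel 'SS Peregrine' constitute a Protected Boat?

paragraph 3 — Tier II Ship: [the vessel is propelled by mechanical means? no] AND [the vessel is classed with a recognised organisation? no] → not satisfied.
paragraph 6 — Class-G Boat: [the vessel is registered under the domestic flag? yes] AND [the vessel is classed with a recognised organisation? no] → not satisfied.
paragraph 5 — Protected Boat: Tier II Ship (paragraph 3)? no; the vessel is engaged in fishing? yes; Class-G Boat (paragraph 6)? no — 1 of 3 hold (need ≥2) → not satisfied.

No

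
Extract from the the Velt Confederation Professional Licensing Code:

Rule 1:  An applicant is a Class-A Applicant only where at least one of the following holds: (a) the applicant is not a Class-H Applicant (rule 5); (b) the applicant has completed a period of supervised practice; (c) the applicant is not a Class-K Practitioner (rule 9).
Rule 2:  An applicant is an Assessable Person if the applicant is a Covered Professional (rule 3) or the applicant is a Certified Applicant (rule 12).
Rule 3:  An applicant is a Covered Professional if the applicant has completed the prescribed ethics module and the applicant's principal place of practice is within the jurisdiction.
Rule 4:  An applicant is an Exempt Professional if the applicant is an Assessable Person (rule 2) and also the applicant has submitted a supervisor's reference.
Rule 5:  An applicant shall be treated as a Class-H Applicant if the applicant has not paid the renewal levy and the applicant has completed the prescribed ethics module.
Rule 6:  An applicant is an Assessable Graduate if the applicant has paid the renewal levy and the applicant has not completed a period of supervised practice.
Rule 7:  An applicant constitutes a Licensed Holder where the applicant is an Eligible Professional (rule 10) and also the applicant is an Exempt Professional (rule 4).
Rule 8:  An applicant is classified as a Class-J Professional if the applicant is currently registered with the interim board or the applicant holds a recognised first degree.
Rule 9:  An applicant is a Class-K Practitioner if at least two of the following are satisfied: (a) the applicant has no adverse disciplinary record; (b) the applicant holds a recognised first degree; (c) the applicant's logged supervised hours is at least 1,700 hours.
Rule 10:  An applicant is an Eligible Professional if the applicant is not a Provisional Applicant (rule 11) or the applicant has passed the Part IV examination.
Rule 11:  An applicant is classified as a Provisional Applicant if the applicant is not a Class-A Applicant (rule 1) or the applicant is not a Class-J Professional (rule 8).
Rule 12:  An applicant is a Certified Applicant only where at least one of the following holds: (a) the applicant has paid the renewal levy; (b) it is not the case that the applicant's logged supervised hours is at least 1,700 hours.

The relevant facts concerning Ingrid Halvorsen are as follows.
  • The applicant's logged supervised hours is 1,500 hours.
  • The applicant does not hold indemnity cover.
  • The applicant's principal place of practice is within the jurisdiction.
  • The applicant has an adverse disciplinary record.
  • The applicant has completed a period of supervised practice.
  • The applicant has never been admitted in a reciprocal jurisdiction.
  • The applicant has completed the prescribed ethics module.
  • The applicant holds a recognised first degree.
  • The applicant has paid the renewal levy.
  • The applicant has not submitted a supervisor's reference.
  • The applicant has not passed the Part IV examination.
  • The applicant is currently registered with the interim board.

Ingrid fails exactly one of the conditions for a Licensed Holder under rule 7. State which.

Exempt Professional

rule 5 — Class-H Applicant: [the applicant has not paid the renewal levy? no] AND [the applicant has completed the prescribed ethics module? yes] → not satisfied.
rule 9 — Class-K Practitioner: the applicant has no adverse disciplinary record? no; the applicant holds a recognised first degree? yes; applicant's logged supervised hours: 1,500 hours ≥ 1,700 hours? no — 1 of 3 hold (need ≥2) → not satisfied.
rule 1 — Class-A Applicant: [not a Class-H Applicant (rule 5)? yes] OR [the applicant has completed a period of supervised practice? yes] OR [not a Class-K Practitioner (rule 9)? yes] → satisfied.
rule 8 — Class-J Professional: [the applicant is currently registered with the interim board? yes] OR [the applicant holds a recognised first degree? yes] → satisfied.
rule 11 — Provisional Applicant: [not a Class-A Applicant (rule 1)? no] OR [not a Class-J Professional (rule 8)? no] → not satisfied.
rule 10 — Eligible Professional: [not a Provisional Applicant (rule 11)? yes] OR [the applicant has passed the Part IV examination? no] → satisfied.
rule 3 — Covered Professional: [the applicant has completed the prescribed ethics module? yes] AND [the applicant's principal place of practice is within the jurisdiction? yes] → satisfied.
rule 12 — Certified Applicant: [the applicant has paid the renewal levy? yes] OR [applicant's logged supervised hours: 1,500 hours ≥ 1,700 hours? no, so negated condition yes] → satisfied.
rule 2 — Assessable Person: [Covered Professional (rule 3)? yes] OR [Certified Applicant (rule 12)? yes] → satisfied.
rule 4 — Exempt Professional: [Assessable Person (rule 2)? yes] AND [the applicant has submitted a supervisor's reference? no] → not satisfied.
rule 7 — Licensed Holder: [Eligible Professional (rule 10)? yes] AND [Exempt Professional (rule 4)? no] → not satisfied.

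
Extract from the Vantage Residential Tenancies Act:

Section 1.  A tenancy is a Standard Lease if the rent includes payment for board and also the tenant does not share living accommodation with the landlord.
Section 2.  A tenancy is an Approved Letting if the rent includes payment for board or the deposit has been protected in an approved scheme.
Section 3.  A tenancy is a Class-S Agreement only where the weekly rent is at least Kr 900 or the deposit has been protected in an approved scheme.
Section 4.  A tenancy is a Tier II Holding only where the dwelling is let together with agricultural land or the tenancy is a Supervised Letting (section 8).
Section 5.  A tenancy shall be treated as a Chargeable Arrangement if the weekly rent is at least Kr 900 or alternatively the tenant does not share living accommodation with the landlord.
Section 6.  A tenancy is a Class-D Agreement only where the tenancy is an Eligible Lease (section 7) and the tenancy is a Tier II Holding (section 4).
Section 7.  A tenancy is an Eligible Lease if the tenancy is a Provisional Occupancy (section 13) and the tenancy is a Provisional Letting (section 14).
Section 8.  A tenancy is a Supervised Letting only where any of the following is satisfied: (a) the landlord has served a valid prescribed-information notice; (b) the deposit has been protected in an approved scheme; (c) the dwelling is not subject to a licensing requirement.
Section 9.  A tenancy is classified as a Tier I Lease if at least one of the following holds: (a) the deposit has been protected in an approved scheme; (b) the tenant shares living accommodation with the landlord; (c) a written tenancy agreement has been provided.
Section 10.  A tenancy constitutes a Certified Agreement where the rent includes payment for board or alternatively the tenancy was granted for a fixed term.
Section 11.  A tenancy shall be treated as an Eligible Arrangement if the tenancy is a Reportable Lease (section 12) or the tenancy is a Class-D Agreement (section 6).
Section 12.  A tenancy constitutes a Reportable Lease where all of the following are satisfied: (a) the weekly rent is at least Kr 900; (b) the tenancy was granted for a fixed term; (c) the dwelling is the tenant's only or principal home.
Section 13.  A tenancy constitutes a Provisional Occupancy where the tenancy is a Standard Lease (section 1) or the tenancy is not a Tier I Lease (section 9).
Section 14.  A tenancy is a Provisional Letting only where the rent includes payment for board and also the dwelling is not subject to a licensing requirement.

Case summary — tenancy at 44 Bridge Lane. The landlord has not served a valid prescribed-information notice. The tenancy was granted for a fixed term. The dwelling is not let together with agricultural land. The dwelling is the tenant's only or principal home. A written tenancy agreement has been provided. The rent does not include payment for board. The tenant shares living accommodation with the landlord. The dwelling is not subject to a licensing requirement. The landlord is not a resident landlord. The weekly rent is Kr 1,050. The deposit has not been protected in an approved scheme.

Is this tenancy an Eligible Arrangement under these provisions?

section 12 — Reportable Lease: [weekly rent: Kr 1,050 ≥ Kr 900? yes] AND [the tenancy was granted for a fixed term? yes] AND [the dwelling is the tenant's only or principal home? yes] → satisfied.
section 1 — Standard Lease: [the rent includes payment for board? no] AND [the tenant does not share living accommodation with the landlord? no] → not satisfied.
section 9 — Tier I Lease: [the deposit has been protected in an approved scheme? no] OR [the tenant shares living accommodation with the landlord? yes] OR [a written tenancy agreement has been provided? yes] → satisfied.
section 13 — Provisional Occupancy: [Standard Lease (section 1)? no] OR [not a Tier I Lease (section 9)? no] → not satisfied.
section 14 — Provisional Letting: [the rent includes payment for board? no] AND [the dwelling is not subject to a licensing requirement? yes] → not satisfied.
section 7 — Eligible Lease: [Provisional Occupancy (section 13)? no] AND [Provisional Letting (section 14)? no] → not satisfied.
section 8 — Supervised Letting: [the landlord has served a valid prescribed-information notice? no] OR [the deposit has been protected in an approved scheme? no] OR [the dwelling is not subject to a licensing requirement? yes] → satisfied.
section 4 — Tier II Holding: [the dwelling is let together with agricultural land? no] OR [Supervised Letting (section 8)? yes] → satisfied.
section 6 — Class-D Agreement: [Eligible Lease (section 7)? no] AND [Tier II Holding (section 4)? yes] → not satisfied.
section 11 — Eligible Arrangement: [Reportable Lease (section 12)? yes] OR [Class-D Agreement (section 6)? no] → satisfied.

Yes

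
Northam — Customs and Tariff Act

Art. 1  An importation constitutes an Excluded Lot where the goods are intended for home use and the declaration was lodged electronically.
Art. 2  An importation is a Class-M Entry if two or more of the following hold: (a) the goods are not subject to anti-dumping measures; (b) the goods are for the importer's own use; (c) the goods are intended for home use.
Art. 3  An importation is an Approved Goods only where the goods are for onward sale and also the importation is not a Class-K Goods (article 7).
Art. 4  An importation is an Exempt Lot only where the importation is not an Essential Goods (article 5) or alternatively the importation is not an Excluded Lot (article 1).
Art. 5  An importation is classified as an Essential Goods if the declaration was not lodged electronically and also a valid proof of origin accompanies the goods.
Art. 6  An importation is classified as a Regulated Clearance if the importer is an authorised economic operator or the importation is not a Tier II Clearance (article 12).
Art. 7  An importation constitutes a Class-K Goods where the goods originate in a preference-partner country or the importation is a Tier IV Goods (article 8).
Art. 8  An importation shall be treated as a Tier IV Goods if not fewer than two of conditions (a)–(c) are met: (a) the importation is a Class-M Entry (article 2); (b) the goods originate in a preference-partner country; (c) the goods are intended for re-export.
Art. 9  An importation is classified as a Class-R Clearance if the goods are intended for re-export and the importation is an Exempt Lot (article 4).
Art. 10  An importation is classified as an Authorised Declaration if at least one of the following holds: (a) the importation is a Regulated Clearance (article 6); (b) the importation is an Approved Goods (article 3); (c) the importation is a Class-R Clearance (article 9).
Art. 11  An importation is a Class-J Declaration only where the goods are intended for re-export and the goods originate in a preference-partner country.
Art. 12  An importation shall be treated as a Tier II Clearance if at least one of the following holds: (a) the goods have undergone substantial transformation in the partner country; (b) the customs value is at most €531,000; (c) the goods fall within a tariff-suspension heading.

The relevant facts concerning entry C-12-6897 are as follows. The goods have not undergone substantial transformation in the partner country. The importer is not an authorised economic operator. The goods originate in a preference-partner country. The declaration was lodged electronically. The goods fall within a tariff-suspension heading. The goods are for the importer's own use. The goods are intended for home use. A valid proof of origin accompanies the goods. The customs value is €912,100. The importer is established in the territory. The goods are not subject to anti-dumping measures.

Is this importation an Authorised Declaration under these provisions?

article 12 — Tier II Clearance: [the goods have undergone substantial transformation in the partner country? no] OR [customs value: €912,100 ≤ €531,000? no] OR [the goods fall within a tariff-suspension heading? yes] → satisfied.
article 6 — Regulated Clearance: [the importer is an authorised economic operator? no] OR [not a Tier II Clearance (article 12)? no] → not satisfied.
article 2 — Class-M Entry: the goods are not subject to anti-dumping measures? yes; the goods are for the importer's own use? yes; the goods are intended for home use? yes — 3 of 3 hold (need ≥2) → satisfied.
article 8 — Tier IV Goods: Class-M Entry (article 2)? yes; the goods originate in a preference-partner country? yes; the goods are intended for re-export? no — 2 of 3 hold (need ≥2) → satisfied.
article 7 — Class-K Goods: [the goods originate in a preference-partner country? yes] OR [Tier IV Goods (article 8)? yes] → satisfied.
article 3 — Approved Goods: [the goods are for onward sale? no] AND [not a Class-K Goods (article 7)? no] → not satisfied.
article 5 — Essential Goods: [the declaration was not lodged electronically? no] AND [a valid proof of origin accompanies the goods? yes] → not satisfied.
article 1 — Excluded Lot: [the goods are intended for home use? yes] AND [the declaration was lodged electronically? yes] → satisfied.
article 4 — Exempt Lot: [not an Essential Goods (article 5)? yes] OR [not an Excluded Lot (article 1)? no] → satisfied.
article 9 — Class-R Clearance: [the goods are intended for re-export? no] AND [Exempt Lot (article 4)? yes] → not satisfied.
article 10 — Authorised Declaration: [Regulated Clearance (article 6)? no] OR [Approved Goods (article 3)? no] OR [Class-R Clearance (article 9)? no] → not satisfied.

No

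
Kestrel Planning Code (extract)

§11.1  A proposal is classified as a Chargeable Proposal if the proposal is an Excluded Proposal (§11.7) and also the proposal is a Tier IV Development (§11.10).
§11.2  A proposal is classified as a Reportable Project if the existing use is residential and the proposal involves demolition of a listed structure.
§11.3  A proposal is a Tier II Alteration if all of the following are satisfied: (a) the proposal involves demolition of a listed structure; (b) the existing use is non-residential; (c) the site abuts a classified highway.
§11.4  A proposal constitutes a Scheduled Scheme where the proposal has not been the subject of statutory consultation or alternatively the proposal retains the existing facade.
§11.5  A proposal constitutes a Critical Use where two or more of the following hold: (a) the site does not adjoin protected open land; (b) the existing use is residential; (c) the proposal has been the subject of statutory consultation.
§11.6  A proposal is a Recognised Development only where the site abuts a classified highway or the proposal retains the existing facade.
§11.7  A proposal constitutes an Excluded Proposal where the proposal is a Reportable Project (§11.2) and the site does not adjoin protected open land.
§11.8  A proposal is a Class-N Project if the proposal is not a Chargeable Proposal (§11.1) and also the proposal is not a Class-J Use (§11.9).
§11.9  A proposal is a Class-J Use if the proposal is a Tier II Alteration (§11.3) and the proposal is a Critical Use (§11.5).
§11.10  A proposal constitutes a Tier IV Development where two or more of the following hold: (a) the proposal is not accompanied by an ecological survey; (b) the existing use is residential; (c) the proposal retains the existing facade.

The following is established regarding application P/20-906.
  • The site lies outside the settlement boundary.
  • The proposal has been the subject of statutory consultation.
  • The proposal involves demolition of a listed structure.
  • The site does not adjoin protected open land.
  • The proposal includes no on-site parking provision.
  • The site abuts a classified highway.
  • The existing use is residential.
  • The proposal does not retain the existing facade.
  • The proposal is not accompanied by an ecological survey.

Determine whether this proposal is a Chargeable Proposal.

Under §11.2: the existing use is residential? yes; and the proposal involves demolition of a listed structure? yes. So the proposal is a Reportable Project.
Under §11.7: Reportable Project (§11.2)? yes; and the site does not adjoin protected open land? yes. So the proposal is an Excluded Proposal.
Under §11.10: the proposal is not accompanied by an ecological survey? yes; the existing use is residential? yes; the proposal retains the existing facade? no — 2 of 3 hold (need ≥2) → satisfied.
Under §11.1: Excluded Proposal (§11.7)? yes; and Tier IV Development (§11.10)? yes. So the proposal is a Chargeable Proposal.

Yes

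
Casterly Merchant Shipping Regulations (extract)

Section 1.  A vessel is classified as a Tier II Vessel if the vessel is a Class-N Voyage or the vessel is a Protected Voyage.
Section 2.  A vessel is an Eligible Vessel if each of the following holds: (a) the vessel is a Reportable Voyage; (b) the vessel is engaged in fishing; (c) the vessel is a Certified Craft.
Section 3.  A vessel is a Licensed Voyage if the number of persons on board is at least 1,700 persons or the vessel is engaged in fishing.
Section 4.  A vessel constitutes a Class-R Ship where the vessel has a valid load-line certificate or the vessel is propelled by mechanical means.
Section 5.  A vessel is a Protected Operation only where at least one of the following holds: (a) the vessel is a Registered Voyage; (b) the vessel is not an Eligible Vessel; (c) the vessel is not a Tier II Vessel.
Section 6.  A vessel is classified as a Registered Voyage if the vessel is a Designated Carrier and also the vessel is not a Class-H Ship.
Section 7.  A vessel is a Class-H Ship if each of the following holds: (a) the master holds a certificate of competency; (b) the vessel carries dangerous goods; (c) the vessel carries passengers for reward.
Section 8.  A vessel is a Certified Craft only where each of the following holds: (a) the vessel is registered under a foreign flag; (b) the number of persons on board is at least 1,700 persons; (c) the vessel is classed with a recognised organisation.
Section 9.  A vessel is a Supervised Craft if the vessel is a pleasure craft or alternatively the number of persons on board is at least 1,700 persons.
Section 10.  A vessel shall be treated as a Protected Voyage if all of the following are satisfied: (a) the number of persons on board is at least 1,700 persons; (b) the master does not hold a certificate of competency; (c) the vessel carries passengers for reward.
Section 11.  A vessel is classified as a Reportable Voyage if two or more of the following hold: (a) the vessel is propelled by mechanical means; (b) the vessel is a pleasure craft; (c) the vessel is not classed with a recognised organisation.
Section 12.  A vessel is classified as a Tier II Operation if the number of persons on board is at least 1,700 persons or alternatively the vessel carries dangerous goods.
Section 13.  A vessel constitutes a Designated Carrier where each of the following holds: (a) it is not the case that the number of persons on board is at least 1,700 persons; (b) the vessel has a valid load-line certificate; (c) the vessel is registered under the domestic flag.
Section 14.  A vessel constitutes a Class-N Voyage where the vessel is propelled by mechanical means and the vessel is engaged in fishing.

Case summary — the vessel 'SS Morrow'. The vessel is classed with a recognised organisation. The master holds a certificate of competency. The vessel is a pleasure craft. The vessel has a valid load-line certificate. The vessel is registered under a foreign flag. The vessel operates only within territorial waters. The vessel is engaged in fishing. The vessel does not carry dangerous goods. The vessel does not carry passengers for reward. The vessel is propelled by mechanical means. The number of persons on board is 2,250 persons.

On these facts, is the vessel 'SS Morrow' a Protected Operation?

No

Under section 13: number of persons on board: 2,250 persons ≥ 1,700 persons? yes, so negated condition no; and the vessel has a valid load-line certificate? yes; and the vessel is registered under the domestic flag? no. So the vessel is not a Designated Carrier.
Under section 7: the master holds a certificate of competency? yes; and the vessel carries dangerous goods? no; and the vessel carries passengers for reward? no. So the vessel is not a Class-H Ship.
Under section 6: Designated Carrier (section 13)? no; and not a Class-H Ship (section 7)? yes. So the vessel is not a Registered Voyage.
Under section 11: the vessel is propelled by mechanical means? yes; the vessel is a pleasure craft? yes; the vessel is not classed with a recognised organisation? no — 2 of 3 hold (need ≥2) → satisfied.
Under section 8: the vessel is registered under a foreign flag? yes; and number of persons on board: 2,250 persons ≥ 1,700 persons? yes; and the vessel is classed with a recognised organisation? yes. So the vessel is a Certified Craft.
Under section 2: Reportable Voyage (section 11)? yes; and the vessel is engaged in fishing? yes; and Certified Craft (section 8)? yes. So the vessel is an Eligible Vessel.
Under section 14: the vessel is propelled by mechanical means? yes; and the vessel is engaged in fishing? yes. So the vessel is a Class-N Voyage.
Under section 10: number of persons on board: 2,250 persons ≥ 1,700 persons? yes; and the master does not hold a certificate of competency? no; and the vessel carries passengers for reward? no. So the vessel is not a Protected Voyage.
Under section 1: Class-N Voyage (section 14)? yes; or Protected Voyage (section 10)? no. So the vessel is a Tier II Vessel.
Under section 5: Registered Voyage (section 6)? no; or not an Eligible Vessel (section 2)? no; or not a Tier II Vessel (section 1)? no. So the vessel is not a Protected Operation.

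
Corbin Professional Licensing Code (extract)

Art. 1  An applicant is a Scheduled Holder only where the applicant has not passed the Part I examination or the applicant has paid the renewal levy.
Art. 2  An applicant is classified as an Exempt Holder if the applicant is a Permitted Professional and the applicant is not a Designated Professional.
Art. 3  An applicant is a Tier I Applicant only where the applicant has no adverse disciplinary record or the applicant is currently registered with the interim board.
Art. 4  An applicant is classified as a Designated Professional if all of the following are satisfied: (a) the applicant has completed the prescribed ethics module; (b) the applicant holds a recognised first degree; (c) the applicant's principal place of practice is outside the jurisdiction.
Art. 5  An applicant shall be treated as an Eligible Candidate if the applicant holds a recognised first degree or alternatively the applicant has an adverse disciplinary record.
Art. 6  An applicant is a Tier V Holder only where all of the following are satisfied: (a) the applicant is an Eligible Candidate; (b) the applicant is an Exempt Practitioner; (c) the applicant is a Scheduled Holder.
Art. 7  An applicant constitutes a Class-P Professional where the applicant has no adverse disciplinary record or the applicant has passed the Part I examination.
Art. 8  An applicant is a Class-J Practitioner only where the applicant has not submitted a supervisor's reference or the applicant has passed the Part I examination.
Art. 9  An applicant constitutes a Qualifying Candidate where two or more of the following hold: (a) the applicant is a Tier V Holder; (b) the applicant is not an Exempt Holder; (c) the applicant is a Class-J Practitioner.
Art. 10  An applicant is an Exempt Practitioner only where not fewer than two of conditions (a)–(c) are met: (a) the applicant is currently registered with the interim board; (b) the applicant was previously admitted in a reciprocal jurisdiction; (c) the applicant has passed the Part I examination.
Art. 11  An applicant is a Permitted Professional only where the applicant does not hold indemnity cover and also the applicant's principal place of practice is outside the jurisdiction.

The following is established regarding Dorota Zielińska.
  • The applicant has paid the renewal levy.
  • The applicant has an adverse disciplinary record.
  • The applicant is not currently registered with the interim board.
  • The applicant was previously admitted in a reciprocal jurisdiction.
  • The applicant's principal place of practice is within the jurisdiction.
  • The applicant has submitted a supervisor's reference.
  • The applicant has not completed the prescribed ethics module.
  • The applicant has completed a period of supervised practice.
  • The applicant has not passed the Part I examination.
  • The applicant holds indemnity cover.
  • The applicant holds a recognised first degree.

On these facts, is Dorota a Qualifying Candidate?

No

article 5 — Eligible Candidate: [the applicant holds a recognised first degree? yes] OR [the applicant has an adverse disciplinary record? yes] → satisfied.
article 10 — Exempt Practitioner: the applicant is currently registered with the interim board? no; the applicant was previously admitted in a reciprocal jurisdiction? yes; the applicant has passed the Part I examination? no — 1 of 3 hold (need ≥2) → not satisfied.
article 1 — Scheduled Holder: [the applicant has not passed the Part I examination? yes] OR [the applicant has paid the renewal levy? yes] → satisfied.
article 6 — Tier V Holder: [Eligible Candidate (article 5)? yes] AND [Exempt Practitioner (article 10)? no] AND [Scheduled Holder (article 1)? yes] → not satisfied.
article 11 — Permitted Professional: [the applicant does not hold indemnity cover? no] AND [the applicant's principal place of practice is outside the jurisdiction? no] → not satisfied.
article 4 — Designated Professional: [the applicant has completed the prescribed ethics module? no] AND [the applicant holds a recognised first degree? yes] AND [the applicant's principal place of practice is outside the jurisdiction? no] → not satisfied.
article 2 — Exempt Holder: [Permitted Professional (article 11)? no] AND [not a Designated Professional (article 4)? yes] → not satisfied.
article 8 — Class-J Practitioner: [the applicant has not submitted a supervisor's reference? no] OR [the applicant has passed the Part I examination? no] → not satisfied.
article 9 — Qualifying Candidate: Tier V Holder (article 6)? no; not an Exempt Holder (article 2)? yes; Class-J Practitioner (article 8)? no — 1 of 3 hold (need ≥2) → not satisfied.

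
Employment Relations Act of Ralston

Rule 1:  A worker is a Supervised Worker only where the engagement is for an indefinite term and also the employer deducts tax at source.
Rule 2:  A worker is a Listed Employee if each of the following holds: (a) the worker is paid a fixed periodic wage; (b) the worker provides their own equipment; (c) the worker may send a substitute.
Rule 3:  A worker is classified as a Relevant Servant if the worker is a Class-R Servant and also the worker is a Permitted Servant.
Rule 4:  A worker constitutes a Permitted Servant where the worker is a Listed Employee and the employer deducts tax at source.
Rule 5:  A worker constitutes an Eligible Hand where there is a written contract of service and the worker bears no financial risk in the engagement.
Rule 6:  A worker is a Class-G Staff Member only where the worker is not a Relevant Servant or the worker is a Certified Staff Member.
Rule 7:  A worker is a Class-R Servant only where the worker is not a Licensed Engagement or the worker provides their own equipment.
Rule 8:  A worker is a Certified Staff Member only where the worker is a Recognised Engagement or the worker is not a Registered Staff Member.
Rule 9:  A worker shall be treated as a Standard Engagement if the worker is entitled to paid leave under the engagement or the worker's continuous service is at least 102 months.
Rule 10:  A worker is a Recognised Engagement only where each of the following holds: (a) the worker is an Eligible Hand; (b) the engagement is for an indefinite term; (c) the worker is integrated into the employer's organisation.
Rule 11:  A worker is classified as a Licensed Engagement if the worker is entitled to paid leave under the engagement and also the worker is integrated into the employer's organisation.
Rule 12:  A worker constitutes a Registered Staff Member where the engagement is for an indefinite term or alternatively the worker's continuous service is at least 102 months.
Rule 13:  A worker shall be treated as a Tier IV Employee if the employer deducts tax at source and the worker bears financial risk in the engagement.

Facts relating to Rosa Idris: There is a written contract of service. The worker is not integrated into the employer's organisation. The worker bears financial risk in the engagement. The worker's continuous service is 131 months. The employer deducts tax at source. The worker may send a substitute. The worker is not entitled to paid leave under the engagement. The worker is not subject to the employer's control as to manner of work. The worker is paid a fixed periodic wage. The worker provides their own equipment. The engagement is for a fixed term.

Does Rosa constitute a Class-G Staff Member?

No

rule 11 — Licensed Engagement: [the worker is entitled to paid leave under the engagement? no] AND [the worker is integrated into the employer's organisation? no] → not satisfied.
rule 7 — Class-R Servant: [not a Licensed Engagement (rule 11)? yes] OR [the worker provides their own equipment? yes] → satisfied.
rule 2 — Listed Employee: [the worker is paid a fixed periodic wage? yes] AND [the worker provides their own equipment? yes] AND [the worker may send a substitute? yes] → satisfied.
rule 4 — Permitted Servant: [Listed Employee (rule 2)? yes] AND [the employer deducts tax at source? yes] → satisfied.
rule 3 — Relevant Servant: [Class-R Servant (rule 7)? yes] AND [Permitted Servant (rule 4)? yes] → satisfied.
rule 5 — Eligible Hand: [there is a written contract of service? yes] AND [the worker bears no financial risk in the engagement? no] → not satisfied.
rule 10 — Recognised Engagement: [Eligible Hand (rule 5)? no] AND [the engagement is for an indefinite term? no] AND [the worker is integrated into the employer's organisation? no] → not satisfied.
rule 12 — Registered Staff Member: [the engagement is for an indefinite term? no] OR [worker's continuous service: 131 months ≥ 102 months? yes] → satisfied.
rule 8 — Certified Staff Member: [Recognised Engagement (rule 10)? no] OR [not a Registered Staff Member (rule 12)? no] → not satisfied.
rule 6 — Class-G Staff Member: [not a Relevant Servant (rule 3)? no] OR [Certified Staff Member (rule 8)? no] → not satisfied.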